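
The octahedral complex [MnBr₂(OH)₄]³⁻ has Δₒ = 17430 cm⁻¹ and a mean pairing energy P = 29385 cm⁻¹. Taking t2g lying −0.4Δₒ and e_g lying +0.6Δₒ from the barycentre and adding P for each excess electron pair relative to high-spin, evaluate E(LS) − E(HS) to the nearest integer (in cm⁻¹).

11955

Ligand charges: 2×(-1) from Br⁻ and 4×(-1) from OH⁻ sum to -6; with overall charge -3, Mn is +3.
Mn is in group 7, so Mn³⁺ is d⁴ (7 − 3 = 4).
High-spin d⁴ fills as t2g^3 e_g^1 with CFSE 3(−0.4) + 1(+0.6) = -0.6Δₒ = -10458 cm⁻¹.
For low-spin the configuration is t2g^4 e_g^0: orbital energy -1.6 × 17430 = -27888 cm⁻¹, and 1 additional pair relative to high-spin adds 29385 cm⁻¹, giving 1497 cm⁻¹.
Thus E(LS) − E(HS) = 11955 cm⁻¹.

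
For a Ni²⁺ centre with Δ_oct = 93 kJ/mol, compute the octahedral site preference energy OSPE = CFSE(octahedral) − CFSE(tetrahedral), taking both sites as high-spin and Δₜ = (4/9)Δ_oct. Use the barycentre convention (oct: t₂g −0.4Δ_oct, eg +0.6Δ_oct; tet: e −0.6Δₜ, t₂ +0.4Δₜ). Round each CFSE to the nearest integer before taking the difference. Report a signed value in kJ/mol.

Ni is in group 10, so Ni²⁺ is d⁸ (10 − 2 = 8).
Octahedral (high-spin): t₂g⁶ eg², CFSE = 6(−0.4) + 2(+0.6) = -1.2Δ_oct = -1.2 × 93 = -112 kJ/mol.
In a tetrahedral site the filling is e⁴ t₂⁴: CFSE(tet) = -0.8Δₜ = -0.8 × (4/9)(93) = -33 kJ/mol.
OSPE = -112 − (-33) = -79 kJ/mol.

-79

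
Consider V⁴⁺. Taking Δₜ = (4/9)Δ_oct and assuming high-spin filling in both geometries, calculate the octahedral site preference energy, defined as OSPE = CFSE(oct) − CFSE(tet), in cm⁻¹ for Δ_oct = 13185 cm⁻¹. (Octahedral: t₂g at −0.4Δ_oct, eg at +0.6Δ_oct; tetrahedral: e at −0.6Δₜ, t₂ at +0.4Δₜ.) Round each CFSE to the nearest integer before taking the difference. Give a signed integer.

-1758

V is in group 5, so V⁴⁺ is d¹ (5 − 4 = 1).
Octahedral high-spin t₂g¹ eg⁰: CFSE = -0.4 × 13185 = -5274 cm⁻¹.
In a tetrahedral site the filling is e¹ t₂⁰: CFSE(tet) = -0.6Δₜ = -0.6 × (4/9)(13185) = -3516 cm⁻¹.
OSPE = CFSE(oct) − CFSE(tet) = -5274 − (-3516) = -1758 cm⁻¹.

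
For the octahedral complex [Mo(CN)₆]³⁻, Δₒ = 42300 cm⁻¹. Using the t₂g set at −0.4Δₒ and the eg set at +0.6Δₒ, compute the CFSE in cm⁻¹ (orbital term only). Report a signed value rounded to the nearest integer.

Each CN⁻ contributes -1; 6 × (-1) = -6. With overall charge -3, Mo is in the +3 oxidation state.
Group 6 minus oxidation state +3 gives a d³ configuration for Mo³⁺.
Configuration: t₂g³ eg⁰.
The orbital stabilization is -1.2Δₒ = -1.2 × 42300 = -50760 cm⁻¹.

-50760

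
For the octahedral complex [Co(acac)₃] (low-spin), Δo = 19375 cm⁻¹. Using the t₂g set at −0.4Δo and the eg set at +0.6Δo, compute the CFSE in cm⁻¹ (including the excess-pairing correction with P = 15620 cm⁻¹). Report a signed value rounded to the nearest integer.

-15260

Each acac⁻ contributes -1; 3 × (-1) = -3. With overall charge +0, Co is in the +3 oxidation state.
Co is in group 9, so Co³⁺ is d⁶ (9 − 3 = 6).
The d⁶ electrons fill as t₂g⁶ eg⁰.
The orbital stabilization is -2.4Δo = -2.4 × 19375 = -46500 cm⁻¹.
Relative to high-spin t₂g⁴ eg² (1 paired), the low-spin configuration has 2 additional pairs, contributing +2 × 15620 = +31240 cm⁻¹.
Overall CFSE = -46500 + 31240 = -15260 cm⁻¹.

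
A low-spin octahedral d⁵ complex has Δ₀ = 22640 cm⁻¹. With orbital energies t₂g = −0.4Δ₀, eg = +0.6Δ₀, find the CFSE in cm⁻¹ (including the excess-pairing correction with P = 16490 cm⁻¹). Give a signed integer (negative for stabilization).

-12300

Configuration: t₂g⁵ eg⁰.
Orbital CFSE = 5(-0.4) + 0(0.6) = -2.0Δ₀ = -2.0 × 22640 = -45280 cm⁻¹.
Pairing penalty: 2 pairs vs 0 in the high-spin reference → 2 extra × P = 32980 cm⁻¹.
Net CFSE = -45280 + 32980 = -12300 cm⁻¹.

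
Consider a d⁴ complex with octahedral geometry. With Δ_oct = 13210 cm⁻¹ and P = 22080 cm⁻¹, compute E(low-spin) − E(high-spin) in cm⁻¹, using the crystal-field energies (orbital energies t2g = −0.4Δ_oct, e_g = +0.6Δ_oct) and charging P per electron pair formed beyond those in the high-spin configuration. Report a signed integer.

8870

High-spin: t2g^3 e_g^1, CFSE = -0.6Δ_oct = -7926 cm⁻¹.
For low-spin the configuration is t2g^4 e_g^0: orbital energy -1.6 × 13210 = -21136 cm⁻¹, and 1 additional pair relative to high-spin adds 22080 cm⁻¹, giving 944 cm⁻¹.
Thus E(LS) − E(HS) = 8870 cm⁻¹.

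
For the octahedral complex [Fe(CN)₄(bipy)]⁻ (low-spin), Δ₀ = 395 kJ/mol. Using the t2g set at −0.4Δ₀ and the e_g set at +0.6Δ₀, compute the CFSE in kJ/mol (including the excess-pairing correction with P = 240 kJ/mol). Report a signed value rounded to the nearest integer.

-310

Ligand charges: 4×(-1) from CN⁻ and 1×(+0) from bipy sum to -4; with overall charge -1, Fe is +3.
Fe sits in group 8; removing 3 electrons leaves Fe³⁺ with 8 − 3 = 5 d electrons.
Configuration: t2g^5 e_g^0.
The orbital stabilization is -2.0Δ₀ = -2.0 × 395 = -790 kJ/mol.
High-spin d⁵ would be t2g^3 e_g^2 with 0 pairs; low-spin has 2, so 2 excess pairs cost +2P = +480 kJ/mol.
Net CFSE = -790 + 480 = -310 kJ/mol.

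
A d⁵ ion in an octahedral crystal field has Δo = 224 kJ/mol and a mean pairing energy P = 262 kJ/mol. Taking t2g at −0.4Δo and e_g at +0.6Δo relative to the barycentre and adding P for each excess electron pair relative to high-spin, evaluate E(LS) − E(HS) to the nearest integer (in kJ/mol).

76

High-spin: t2g^3 e_g^2, CFSE = 0.0Δo = 0 kJ/mol.
Low-spin t2g^5 e_g^0 gives -2.0Δo = -448 kJ/mol, but forming 2 extra pairs costs 2P = 524 kJ/mol, so E(LS) = -448 + 524 = 76 kJ/mol.
Thus E(LS) − E(HS) = 76 kJ/mol.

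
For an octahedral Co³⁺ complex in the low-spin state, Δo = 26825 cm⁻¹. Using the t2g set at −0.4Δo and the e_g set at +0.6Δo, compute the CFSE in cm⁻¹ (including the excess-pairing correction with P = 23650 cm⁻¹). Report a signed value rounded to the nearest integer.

-17080

Co³⁺: group 9, so d-count = 9 − 3 = 6.
The d⁶ electrons fill as t2g^6 e_g^0.
Orbital CFSE = 6(-0.4) + 0(0.6) = -2.4Δo = -2.4 × 26825 = -64380 cm⁻¹.
High-spin d⁶ would be t2g^4 e_g^2 with 1 pair; low-spin has 3, so 2 excess pairs cost +2P = +47300 cm⁻¹.
Combining: -64380 + 47300 = -17080 cm⁻¹.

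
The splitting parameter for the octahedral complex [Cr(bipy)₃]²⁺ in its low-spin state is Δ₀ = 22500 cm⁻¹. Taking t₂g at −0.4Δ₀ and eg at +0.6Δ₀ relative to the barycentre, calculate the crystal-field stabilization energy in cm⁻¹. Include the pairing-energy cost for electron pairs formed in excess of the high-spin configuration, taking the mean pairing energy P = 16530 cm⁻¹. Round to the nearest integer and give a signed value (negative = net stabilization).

bipy is neutral, so the +2 overall charge sits on Cr: oxidation state +2.
Group 6 minus oxidation state +2 gives a d⁴ configuration for Cr²⁺.
Configuration: t₂g⁴ eg⁰.
The orbital stabilization is -1.6Δ₀ = -1.6 × 22500 = -36000 cm⁻¹.
Relative to high-spin t₂g³ eg¹ (0 paired), the low-spin configuration has 1 additional pair, contributing +1 × 16530 = +16530 cm⁻¹.
Overall CFSE = -36000 + 16530 = -19470 cm⁻¹.

-19470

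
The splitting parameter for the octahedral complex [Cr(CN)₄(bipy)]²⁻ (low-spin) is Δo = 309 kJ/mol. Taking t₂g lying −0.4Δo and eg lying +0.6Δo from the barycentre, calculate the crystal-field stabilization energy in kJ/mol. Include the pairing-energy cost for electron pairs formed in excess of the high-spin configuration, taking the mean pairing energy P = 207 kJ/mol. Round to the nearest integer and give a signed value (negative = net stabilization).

-287

Ligand charges: 4×(-1) from CN⁻ and 1×(+0) from bipy sum to -4; with overall charge -2, Cr is +2.
Cr²⁺: group 6, so d-count = 6 − 2 = 4.
The d⁴ electrons fill as t₂g⁴ eg⁰.
CFSE(orbital) = 4×(-0.4Δo) + 0×(0.6Δo) = -1.6Δo; with Δo = 309 kJ/mol that is -494 kJ/mol.
High-spin d⁴ would be t₂g³ eg¹ with 0 pairs; low-spin has 1, so 1 excess pair costs +1P = +207 kJ/mol.
Net CFSE = -494 + 207 = -287 kJ/mol.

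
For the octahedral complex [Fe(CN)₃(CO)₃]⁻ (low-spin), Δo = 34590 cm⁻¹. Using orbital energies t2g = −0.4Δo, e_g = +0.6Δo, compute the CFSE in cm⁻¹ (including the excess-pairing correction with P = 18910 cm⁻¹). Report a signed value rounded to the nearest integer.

Ligand charges: 3×(-1) from CN⁻ and 3×(+0) from CO sum to -3; with overall charge -1, Fe is +2.
Fe sits in group 8; removing 2 electrons leaves Fe²⁺ with 8 − 2 = 6 d electrons.
Electron filling gives t2g^6 e_g^0.
CFSE(orbital) = 6×(-0.4Δo) + 0×(0.6Δo) = -2.4Δo; with Δo = 34590 cm⁻¹ that is -83016 cm⁻¹.
Relative to high-spin t2g^4 e_g^2 (1 paired), the low-spin configuration has 2 additional pairs, contributing +2 × 18910 = +37820 cm⁻¹.
Net CFSE = -83016 + 37820 = -45196 cm⁻¹.

-45196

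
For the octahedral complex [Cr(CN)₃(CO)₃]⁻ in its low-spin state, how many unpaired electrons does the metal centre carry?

Ligand charges: 3×(-1) from CN⁻ and 3×(+0) from CO sum to -3; with overall charge -1, Cr is +2.
Group 6 minus oxidation state +2 gives a d⁴ configuration for Cr²⁺.
Configuration: t₂g⁴ eg⁰, giving 2 unpaired electrons.

2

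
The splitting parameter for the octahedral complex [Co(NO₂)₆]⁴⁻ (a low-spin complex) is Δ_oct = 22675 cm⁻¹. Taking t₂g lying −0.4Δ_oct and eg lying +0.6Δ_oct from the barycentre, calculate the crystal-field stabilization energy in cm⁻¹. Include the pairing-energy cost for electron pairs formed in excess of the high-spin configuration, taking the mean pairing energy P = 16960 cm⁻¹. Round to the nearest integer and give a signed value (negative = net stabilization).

-23855

Each NO₂⁻ contributes -1; 6 × (-1) = -6. With overall charge -4, Co is in the +2 oxidation state.
Co²⁺: group 9, so d-count = 9 − 2 = 7.
Electron filling gives t₂g⁶ eg¹.
Orbital CFSE = 6(-0.4) + 1(0.6) = -1.8Δ_oct = -1.8 × 22675 = -40815 cm⁻¹.
Relative to high-spin t₂g⁵ eg² (2 paired), the low-spin configuration has 1 additional pair, contributing +1 × 16960 = +16960 cm⁻¹.
Net CFSE = -40815 + 16960 = -23855 cm⁻¹.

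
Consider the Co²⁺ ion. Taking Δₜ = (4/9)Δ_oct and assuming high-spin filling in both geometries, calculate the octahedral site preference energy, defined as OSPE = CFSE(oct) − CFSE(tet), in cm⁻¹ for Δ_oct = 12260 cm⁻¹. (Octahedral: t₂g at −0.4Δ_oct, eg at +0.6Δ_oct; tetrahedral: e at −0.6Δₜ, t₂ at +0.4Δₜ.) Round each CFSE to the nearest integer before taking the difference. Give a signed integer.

Co²⁺: group 9, so d-count = 9 − 2 = 7.
Octahedral (high-spin): t2g^5 e_g^2, CFSE = 5(−0.4) + 2(+0.6) = -0.8Δ_oct = -0.8 × 12260 = -9808 cm⁻¹.
Tetrahedral: e^4 t2^3, CFSE = 4(−0.6) + 3(+0.4) = -1.2Δₜ = -1.2 × (4/9) × 12260 = -6539 cm⁻¹.
OSPE = -9808 − (-6539) = -3269 cm⁻¹.

-3269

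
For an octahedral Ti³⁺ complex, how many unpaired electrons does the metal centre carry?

Group 4 minus oxidation state +3 gives a d¹ configuration for Ti³⁺.
For octahedral d¹ the high- and low-spin configurations coincide.
Configuration: t₂g¹ eg⁰, giving 1 unpaired electron.

1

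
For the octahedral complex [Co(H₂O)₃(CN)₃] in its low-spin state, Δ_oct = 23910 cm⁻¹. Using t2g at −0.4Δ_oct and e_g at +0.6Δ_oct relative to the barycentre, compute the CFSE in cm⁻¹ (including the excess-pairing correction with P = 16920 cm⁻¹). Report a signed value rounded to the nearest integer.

-23544

Ligand charges: 3×(+0) from H₂O and 3×(-1) from CN⁻ sum to -3; with overall charge +0, Co is +3.
Co³⁺: group 9, so d-count = 9 − 3 = 6.
The d⁶ electrons fill as t2g^6 e_g^0.
Orbital CFSE = 6(-0.4) + 0(0.6) = -2.4Δ_oct = -2.4 × 23910 = -57384 cm⁻¹.
High-spin d⁶ would be t2g^4 e_g^2 with 1 pair; low-spin has 3, so 2 excess pairs cost +2P = +33840 cm⁻¹.
Overall CFSE = -57384 + 33840 = -23544 cm⁻¹.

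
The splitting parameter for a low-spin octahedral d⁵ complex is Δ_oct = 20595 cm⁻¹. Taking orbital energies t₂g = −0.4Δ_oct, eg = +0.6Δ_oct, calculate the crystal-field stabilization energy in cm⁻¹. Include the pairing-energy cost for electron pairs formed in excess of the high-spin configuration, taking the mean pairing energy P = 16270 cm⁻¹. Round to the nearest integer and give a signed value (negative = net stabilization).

-8650

Configuration: t₂g⁵ eg⁰.
The orbital stabilization is -2.0Δ_oct = -2.0 × 20595 = -41190 cm⁻¹.
High-spin d⁵ would be t₂g³ eg² with 0 pairs; low-spin has 2, so 2 excess pairs cost +2P = +32540 cm⁻¹.
Net CFSE = -41190 + 32540 = -8650 cm⁻¹.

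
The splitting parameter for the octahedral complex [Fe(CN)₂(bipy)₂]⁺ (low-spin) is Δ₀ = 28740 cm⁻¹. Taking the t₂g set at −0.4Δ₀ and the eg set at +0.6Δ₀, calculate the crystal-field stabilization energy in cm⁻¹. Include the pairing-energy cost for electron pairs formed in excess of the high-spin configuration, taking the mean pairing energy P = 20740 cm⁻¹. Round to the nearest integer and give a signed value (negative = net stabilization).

Ligand charges: 2×(-1) from CN⁻ and 2×(+0) from bipy sum to -2; with overall charge +1, Fe is +3.
Group 8 minus oxidation state +3 gives a d⁵ configuration for Fe³⁺.
Electron filling gives t₂g⁵ eg⁰.
CFSE(orbital) = 5×(-0.4Δ₀) + 0×(0.6Δ₀) = -2.0Δ₀; with Δ₀ = 28740 cm⁻¹ that is -57480 cm⁻¹.
High-spin d⁵ would be t₂g³ eg² with 0 pairs; low-spin has 2, so 2 excess pairs cost +2P = +41480 cm⁻¹.
Net CFSE = -57480 + 41480 = -16000 cm⁻¹.

-16000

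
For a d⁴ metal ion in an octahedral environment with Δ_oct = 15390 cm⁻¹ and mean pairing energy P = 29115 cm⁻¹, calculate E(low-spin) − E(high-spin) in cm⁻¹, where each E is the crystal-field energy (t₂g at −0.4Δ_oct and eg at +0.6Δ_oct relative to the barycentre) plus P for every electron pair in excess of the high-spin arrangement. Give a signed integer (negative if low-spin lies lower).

13725

High-spin: t₂g³ eg¹, CFSE = -0.6Δ_oct = -9234 cm⁻¹.
Low-spin: t₂g⁴ eg⁰, orbital CFSE = -1.6Δ_oct = -24624 cm⁻¹; plus 1 excess pair × P = +29115 cm⁻¹; total 4491 cm⁻¹.
E(LS) − E(HS) = 4491 − (-9234) = 13725 cm⁻¹.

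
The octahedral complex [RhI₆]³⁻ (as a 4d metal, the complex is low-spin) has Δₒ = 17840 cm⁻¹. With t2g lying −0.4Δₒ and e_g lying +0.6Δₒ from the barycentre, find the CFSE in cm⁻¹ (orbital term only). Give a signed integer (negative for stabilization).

-42816

Each I⁻ contributes -1; 6 × (-1) = -6. With overall charge -3, Rh is in the +3 oxidation state.
Rh sits in group 9; removing 3 electrons leaves Rh³⁺ with 9 − 3 = 6 d electrons.
Electron filling gives t2g^6 e_g^0.
Orbital CFSE = 6(-0.4) + 0(0.6) = -2.4Δₒ = -2.4 × 17840 = -42816 cm⁻¹.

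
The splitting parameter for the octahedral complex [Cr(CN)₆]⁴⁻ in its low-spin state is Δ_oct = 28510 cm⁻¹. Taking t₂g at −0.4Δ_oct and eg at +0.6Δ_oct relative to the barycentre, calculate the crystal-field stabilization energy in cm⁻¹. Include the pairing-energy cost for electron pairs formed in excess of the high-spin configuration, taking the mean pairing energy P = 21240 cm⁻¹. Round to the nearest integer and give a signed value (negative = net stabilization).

Each CN⁻ contributes -1; 6 × (-1) = -6. With overall charge -4, Cr is in the +2 oxidation state.
Cr is in group 6, so Cr²⁺ is d⁴ (6 − 2 = 4).
The d⁴ electrons fill as t₂g⁴ eg⁰.
Orbital CFSE = 4(-0.4) + 0(0.6) = -1.6Δ_oct = -1.6 × 28510 = -45616 cm⁻¹.
Relative to high-spin t₂g³ eg¹ (0 paired), the low-spin configuration has 1 additional pair, contributing +1 × 21240 = +21240 cm⁻¹.
Overall CFSE = -45616 + 21240 = -24376 cm⁻¹.

-24376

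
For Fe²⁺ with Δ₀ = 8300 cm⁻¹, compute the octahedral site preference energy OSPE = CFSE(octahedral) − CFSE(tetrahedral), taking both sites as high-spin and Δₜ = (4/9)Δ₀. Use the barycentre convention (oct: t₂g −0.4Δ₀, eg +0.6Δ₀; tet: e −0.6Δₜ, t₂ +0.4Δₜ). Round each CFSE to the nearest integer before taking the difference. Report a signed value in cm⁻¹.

Fe sits in group 8; removing 2 electrons leaves Fe²⁺ with 8 − 2 = 6 d electrons.
Octahedral high-spin t2g^4 e_g^2: CFSE = -0.4 × 8300 = -3320 cm⁻¹.
In a tetrahedral site the filling is e^3 t2^3: CFSE(tet) = -0.6Δₜ = -0.6 × (4/9)(8300) = -2213 cm⁻¹.
OSPE = CFSE(oct) − CFSE(tet) = -3320 − (-2213) = -1107 cm⁻¹.

-1107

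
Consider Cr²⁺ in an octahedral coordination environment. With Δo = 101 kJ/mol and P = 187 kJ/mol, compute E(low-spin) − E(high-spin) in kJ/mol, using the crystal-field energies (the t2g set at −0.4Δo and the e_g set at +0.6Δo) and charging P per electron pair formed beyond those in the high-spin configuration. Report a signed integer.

86

Cr²⁺: group 6, so d-count = 6 − 2 = 4.
In the high-spin limit (t2g^3 e_g^1) the orbital term is -0.6Δo = -61 kJ/mol, with no excess pairing.
Low-spin t2g^4 e_g^0 gives -1.6Δo = -162 kJ/mol, but forming 1 extra pair costs 1P = 187 kJ/mol, so E(LS) = -162 + 187 = 25 kJ/mol.
The difference is 25 − (-61) = 86 kJ/mol, so high-spin lies lower.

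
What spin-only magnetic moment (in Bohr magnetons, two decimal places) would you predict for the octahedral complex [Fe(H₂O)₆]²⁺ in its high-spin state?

H₂O is neutral, so the +2 overall charge sits on Fe: oxidation state +2.
Fe²⁺: group 8, so d-count = 8 − 2 = 6.
Configuration: t₂g⁴ eg² → 4 unpaired electrons.
μ(spin-only) = √[4(4+2)] = √24 ≈ 4.90 Bohr magnetons.

4.90 Bohr magnetons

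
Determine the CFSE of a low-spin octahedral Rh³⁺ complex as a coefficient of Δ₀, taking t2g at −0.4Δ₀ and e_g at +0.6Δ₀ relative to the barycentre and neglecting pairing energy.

Rh³⁺: group 9, so d-count = 9 − 3 = 6.
Configuration: t2g^6 e_g^0.
CFSE = 6(-0.4Δ₀) + 0(0.6Δ₀) = -2.4Δ₀ + 0.0Δ₀ = -2.4Δ₀.

-2.4 Δ₀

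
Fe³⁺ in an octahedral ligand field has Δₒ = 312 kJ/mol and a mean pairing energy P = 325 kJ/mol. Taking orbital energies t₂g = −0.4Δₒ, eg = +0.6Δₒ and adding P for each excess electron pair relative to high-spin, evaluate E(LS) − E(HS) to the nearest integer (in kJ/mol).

Group 8 minus oxidation state +3 gives a d⁵ configuration for Fe³⁺.
High-spin: t₂g³ eg², CFSE = 0.0Δₒ = 0 kJ/mol.
Low-spin t₂g⁵ eg⁰ gives -2.0Δₒ = -624 kJ/mol, but forming 2 extra pairs costs 2P = 650 kJ/mol, so E(LS) = -624 + 650 = 26 kJ/mol.
E(LS) − E(HS) = 26 − (0) = 26 kJ/mol.

26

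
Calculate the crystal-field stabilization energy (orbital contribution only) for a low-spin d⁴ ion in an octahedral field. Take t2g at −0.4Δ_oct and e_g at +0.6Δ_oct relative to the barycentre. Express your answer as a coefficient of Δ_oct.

Configuration: t2g^4 e_g^0.
CFSE = 4(-0.4Δ_oct) + 0(0.6Δ_oct) = -1.6Δ_oct + 0.0Δ_oct = -1.6Δ_oct.

-1.6 Δ_oct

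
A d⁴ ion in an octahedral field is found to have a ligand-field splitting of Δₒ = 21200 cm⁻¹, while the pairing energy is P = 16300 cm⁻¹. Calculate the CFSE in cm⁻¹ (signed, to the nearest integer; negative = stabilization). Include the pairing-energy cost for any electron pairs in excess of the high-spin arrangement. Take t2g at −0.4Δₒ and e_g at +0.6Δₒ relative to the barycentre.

With Δₒ > P the complex is low-spin.
That gives t2g^4 e_g^0.
Orbital CFSE = -1.6Δₒ = -1.6 × 21200 = -33920 cm⁻¹.
Excess pairs vs high-spin: 1 − 0 = 1; pairing cost = +16300 cm⁻¹.
Net CFSE = -33920 + 16300 = -17620 cm⁻¹.

-17620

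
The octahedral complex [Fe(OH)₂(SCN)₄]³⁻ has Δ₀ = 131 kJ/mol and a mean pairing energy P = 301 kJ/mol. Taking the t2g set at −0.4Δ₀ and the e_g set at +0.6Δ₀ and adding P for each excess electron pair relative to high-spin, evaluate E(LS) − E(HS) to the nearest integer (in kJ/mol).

340

Ligand charges: 2×(-1) from OH⁻ and 4×(-1) from SCN⁻ sum to -6; with overall charge -3, Fe is +3.
Fe³⁺: group 8, so d-count = 8 − 3 = 5.
High-spin: t2g^3 e_g^2, CFSE = 0.0Δ₀ = 0 kJ/mol.
For low-spin the configuration is t2g^5 e_g^0: orbital energy -2.0 × 131 = -262 kJ/mol, and 2 additional pairs relative to high-spin add 602 kJ/mol, giving 340 kJ/mol.
Thus E(LS) − E(HS) = 340 kJ/mol.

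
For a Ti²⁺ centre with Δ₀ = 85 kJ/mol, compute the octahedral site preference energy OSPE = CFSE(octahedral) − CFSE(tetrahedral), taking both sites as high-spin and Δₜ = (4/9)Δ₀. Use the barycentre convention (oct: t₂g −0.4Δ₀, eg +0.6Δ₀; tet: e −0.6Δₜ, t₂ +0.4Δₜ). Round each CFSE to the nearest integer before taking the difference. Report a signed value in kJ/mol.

Ti sits in group 4; removing 2 electrons leaves Ti²⁺ with 4 − 2 = 2 d electrons.
In an octahedral site d² (HS) is t₂g² eg⁰, giving CFSE(oct) = -0.8Δ₀ = -68 kJ/mol.
Tetrahedral e² t₂⁰ gives -1.2Δₜ = -1.2 × (4/9) × 85 = -45 kJ/mol.
OSPE = CFSE(oct) − CFSE(tet) = -68 − (-45) = -23 kJ/mol.

-23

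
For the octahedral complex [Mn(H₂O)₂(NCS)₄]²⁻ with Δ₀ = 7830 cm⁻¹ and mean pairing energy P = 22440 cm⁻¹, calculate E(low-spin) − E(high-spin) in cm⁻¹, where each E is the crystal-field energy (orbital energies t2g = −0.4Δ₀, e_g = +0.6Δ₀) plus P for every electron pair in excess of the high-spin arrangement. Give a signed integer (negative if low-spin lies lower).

Ligand charges: 2×(+0) from H₂O and 4×(-1) from NCS⁻ sum to -4; with overall charge -2, Mn is +2.
Mn sits in group 7; removing 2 electrons leaves Mn²⁺ with 7 − 2 = 5 d electrons.
High-spin: t2g^3 e_g^2, CFSE = 0.0Δ₀ = 0 cm⁻¹.
Low-spin: t2g^5 e_g^0, orbital CFSE = -2.0Δ₀ = -15660 cm⁻¹; plus 2 excess pairs × P = +44880 cm⁻¹; total 29220 cm⁻¹.
E(LS) − E(HS) = 29220 − (0) = 29220 cm⁻¹.

29220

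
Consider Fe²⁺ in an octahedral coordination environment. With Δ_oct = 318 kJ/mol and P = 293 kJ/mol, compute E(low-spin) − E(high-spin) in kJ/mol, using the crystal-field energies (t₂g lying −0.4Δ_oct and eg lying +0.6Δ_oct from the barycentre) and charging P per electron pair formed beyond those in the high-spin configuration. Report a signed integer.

-50

Fe is in group 8, so Fe²⁺ is d⁶ (8 − 2 = 6).
High-spin d⁶ fills as t₂g⁴ eg² with CFSE 4(−0.4) + 2(+0.6) = -0.4Δ_oct = -127 kJ/mol.
For low-spin the configuration is t₂g⁶ eg⁰: orbital energy -2.4 × 318 = -763 kJ/mol, and 2 additional pairs relative to high-spin add 586 kJ/mol, giving -177 kJ/mol.
E(LS) − E(HS) = -177 − (-127) = -50 kJ/mol.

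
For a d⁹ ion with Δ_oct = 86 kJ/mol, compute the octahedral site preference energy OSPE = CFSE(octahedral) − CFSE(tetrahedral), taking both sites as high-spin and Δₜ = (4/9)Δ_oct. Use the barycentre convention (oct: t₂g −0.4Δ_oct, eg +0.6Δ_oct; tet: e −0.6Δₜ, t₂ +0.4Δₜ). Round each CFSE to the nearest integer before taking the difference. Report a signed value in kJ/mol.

Octahedral (high-spin): t₂g⁶ eg³, CFSE = 6(−0.4) + 3(+0.6) = -0.6Δ_oct = -0.6 × 86 = -52 kJ/mol.
Tetrahedral e⁴ t₂⁵ gives -0.4Δₜ = -0.4 × (4/9) × 86 = -15 kJ/mol.
Subtracting, OSPE = -52 − (-15) = -37 kJ/mol.

-37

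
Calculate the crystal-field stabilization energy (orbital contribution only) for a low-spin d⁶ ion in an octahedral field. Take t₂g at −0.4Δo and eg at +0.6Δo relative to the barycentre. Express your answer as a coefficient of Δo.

-2.4 Δo

Configuration: t₂g⁶ eg⁰.
CFSE = 6(-0.4Δo) + 0(0.6Δo) = -2.4Δo + 0.0Δo = -2.4Δo.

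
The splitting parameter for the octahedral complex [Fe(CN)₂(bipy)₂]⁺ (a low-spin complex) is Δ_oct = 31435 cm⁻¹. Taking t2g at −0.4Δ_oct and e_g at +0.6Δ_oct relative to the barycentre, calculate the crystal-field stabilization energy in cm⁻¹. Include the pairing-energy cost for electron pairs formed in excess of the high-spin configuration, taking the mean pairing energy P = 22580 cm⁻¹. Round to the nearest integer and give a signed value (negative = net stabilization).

Ligand charges: 2×(-1) from CN⁻ and 2×(+0) from bipy sum to -2; with overall charge +1, Fe is +3.
Fe³⁺: group 8, so d-count = 8 − 3 = 5.
The d⁵ electrons fill as t2g^5 e_g^0.
The orbital stabilization is -2.0Δ_oct = -2.0 × 31435 = -62870 cm⁻¹.
Relative to high-spin t2g^3 e_g^2 (0 paired), the low-spin configuration has 2 additional pairs, contributing +2 × 22580 = +45160 cm⁻¹.
Overall CFSE = -62870 + 45160 = -17710 cm⁻¹.

-17710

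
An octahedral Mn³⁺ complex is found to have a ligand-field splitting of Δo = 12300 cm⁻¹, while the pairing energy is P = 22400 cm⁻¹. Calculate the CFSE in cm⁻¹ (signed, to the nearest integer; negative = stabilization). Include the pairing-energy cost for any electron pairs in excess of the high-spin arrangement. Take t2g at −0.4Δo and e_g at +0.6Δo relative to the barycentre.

-7380

Group 7 minus oxidation state +3 gives a d⁴ configuration for Mn³⁺.
Here Δo < P (12300 < 22400), so the high-spin state is favoured.
Filling d⁴ accordingly: t2g^3 e_g^1.
Orbital CFSE = -0.6Δo = -0.6 × 12300 = -7380 cm⁻¹.
High-spin has no excess pairs, so no pairing correction applies.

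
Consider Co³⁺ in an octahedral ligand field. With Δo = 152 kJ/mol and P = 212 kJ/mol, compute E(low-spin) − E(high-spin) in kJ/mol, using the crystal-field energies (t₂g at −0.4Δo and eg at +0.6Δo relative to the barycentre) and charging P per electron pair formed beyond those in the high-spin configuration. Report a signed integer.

120

Co is in group 9, so Co³⁺ is d⁶ (9 − 3 = 6).
In the high-spin limit (t₂g⁴ eg²) the orbital term is -0.4Δo = -61 kJ/mol, with no excess pairing.
Low-spin t₂g⁶ eg⁰ gives -2.4Δo = -365 kJ/mol, but forming 2 extra pairs costs 2P = 424 kJ/mol, so E(LS) = -365 + 424 = 59 kJ/mol.
E(LS) − E(HS) = 59 − (-61) = 120 kJ/mol.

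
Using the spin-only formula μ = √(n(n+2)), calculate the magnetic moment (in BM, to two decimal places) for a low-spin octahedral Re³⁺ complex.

2.83 BM

Re³⁺: group 7, so d-count = 7 − 3 = 4.
Configuration: t2g^4 e_g^0 → 2 unpaired electrons.
μ(spin-only) = √[2(2+2)] = √8 ≈ 2.83 BM.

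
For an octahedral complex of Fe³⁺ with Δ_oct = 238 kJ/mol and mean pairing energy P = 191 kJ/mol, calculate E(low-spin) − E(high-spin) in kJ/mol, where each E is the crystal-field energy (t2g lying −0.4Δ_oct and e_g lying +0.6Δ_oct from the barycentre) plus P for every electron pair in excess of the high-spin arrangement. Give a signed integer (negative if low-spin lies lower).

Fe sits in group 8; removing 3 electrons leaves Fe³⁺ with 8 − 3 = 5 d electrons.
In the high-spin limit (t2g^3 e_g^2) the orbital term is 0.0Δ_oct = 0 kJ/mol, with no excess pairing.
Low-spin: t2g^5 e_g^0, orbital CFSE = -2.0Δ_oct = -476 kJ/mol; plus 2 excess pairs × P = +382 kJ/mol; total -94 kJ/mol.
E(LS) − E(HS) = -94 − (0) = -94 kJ/mol.

-94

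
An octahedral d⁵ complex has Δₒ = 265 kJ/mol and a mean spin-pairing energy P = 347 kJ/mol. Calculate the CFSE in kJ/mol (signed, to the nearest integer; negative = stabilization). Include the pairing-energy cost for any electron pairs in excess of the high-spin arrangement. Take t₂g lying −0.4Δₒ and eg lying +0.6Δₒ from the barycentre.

Δₒ < P, so pairing is avoided: the ground state is high-spin.
Filling d⁵ accordingly: t₂g³ eg².
Orbital CFSE = 0.0Δₒ = 0.0 × 265 = 0 kJ/mol.
High-spin has no excess pairs, so no pairing correction applies.

0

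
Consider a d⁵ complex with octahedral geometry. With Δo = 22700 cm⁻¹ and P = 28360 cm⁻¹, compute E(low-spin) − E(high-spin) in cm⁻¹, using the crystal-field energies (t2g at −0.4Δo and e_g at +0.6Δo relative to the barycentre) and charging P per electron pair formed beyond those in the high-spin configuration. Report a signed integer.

High-spin d⁵ fills as t2g^3 e_g^2 with CFSE 3(−0.4) + 2(+0.6) = 0.0Δo = 0 cm⁻¹.
For low-spin the configuration is t2g^5 e_g^0: orbital energy -2.0 × 22700 = -45400 cm⁻¹, and 2 additional pairs relative to high-spin add 56720 cm⁻¹, giving 11320 cm⁻¹.
Thus E(LS) − E(HS) = 11320 cm⁻¹.

11320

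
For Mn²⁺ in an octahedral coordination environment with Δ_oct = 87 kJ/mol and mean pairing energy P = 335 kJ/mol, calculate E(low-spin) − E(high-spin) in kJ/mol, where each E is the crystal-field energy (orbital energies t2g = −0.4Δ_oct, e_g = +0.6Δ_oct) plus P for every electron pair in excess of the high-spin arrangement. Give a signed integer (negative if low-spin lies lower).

Mn is in group 7, so Mn²⁺ is d⁵ (7 − 2 = 5).
High-spin: t2g^3 e_g^2, CFSE = 0.0Δ_oct = 0 kJ/mol.
For low-spin the configuration is t2g^5 e_g^0: orbital energy -2.0 × 87 = -174 kJ/mol, and 2 additional pairs relative to high-spin add 670 kJ/mol, giving 496 kJ/mol.
The difference is 496 − (0) = 496 kJ/mol, so high-spin lies lower.

496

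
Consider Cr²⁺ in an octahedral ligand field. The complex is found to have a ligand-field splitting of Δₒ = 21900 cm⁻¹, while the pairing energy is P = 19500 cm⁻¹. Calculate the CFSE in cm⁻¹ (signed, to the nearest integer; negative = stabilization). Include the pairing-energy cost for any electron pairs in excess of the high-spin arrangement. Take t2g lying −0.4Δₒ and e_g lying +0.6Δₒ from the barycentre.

Group 6 minus oxidation state +2 gives a d⁴ configuration for Cr²⁺.
Since Δₒ = 21900 cm⁻¹ > P = 19500 cm⁻¹, the complex adopts the low-spin configuration.
Filling d⁴ accordingly: t2g^4 e_g^0.
Orbital CFSE = -1.6Δₒ = -1.6 × 21900 = -35040 cm⁻¹.
Excess pairs vs high-spin: 1 − 0 = 1; pairing cost = +19500 cm⁻¹.
Net CFSE = -35040 + 19500 = -15540 cm⁻¹.

-15540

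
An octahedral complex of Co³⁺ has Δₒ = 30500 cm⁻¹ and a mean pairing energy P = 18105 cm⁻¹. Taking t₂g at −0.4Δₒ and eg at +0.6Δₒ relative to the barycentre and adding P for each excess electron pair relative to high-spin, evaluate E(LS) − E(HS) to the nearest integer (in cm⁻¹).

Co is in group 9, so Co³⁺ is d⁶ (9 − 3 = 6).
High-spin d⁶ fills as t₂g⁴ eg² with CFSE 4(−0.4) + 2(+0.6) = -0.4Δₒ = -12200 cm⁻¹.
For low-spin the configuration is t₂g⁶ eg⁰: orbital energy -2.4 × 30500 = -73200 cm⁻¹, and 2 additional pairs relative to high-spin add 36210 cm⁻¹, giving -36990 cm⁻¹.
Thus E(LS) − E(HS) = -24790 cm⁻¹.

-24790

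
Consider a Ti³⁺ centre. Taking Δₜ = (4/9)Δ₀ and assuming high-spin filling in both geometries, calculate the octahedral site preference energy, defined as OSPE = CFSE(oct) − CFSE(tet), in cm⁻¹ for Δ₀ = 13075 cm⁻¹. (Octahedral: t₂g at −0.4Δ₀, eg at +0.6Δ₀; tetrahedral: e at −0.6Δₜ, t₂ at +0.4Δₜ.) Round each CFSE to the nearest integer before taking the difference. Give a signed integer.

Group 4 minus oxidation state +3 gives a d¹ configuration for Ti³⁺.
Octahedral (high-spin): t2g^1 e_g^0, CFSE = 1(−0.4) + 0(+0.6) = -0.4Δ₀ = -0.4 × 13075 = -5230 cm⁻¹.
Tetrahedral: e^1 t2^0, CFSE = 1(−0.6) + 0(+0.4) = -0.6Δₜ = -0.6 × (4/9) × 13075 = -3487 cm⁻¹.
OSPE = -5230 − (-3487) = -1743 cm⁻¹.

-1743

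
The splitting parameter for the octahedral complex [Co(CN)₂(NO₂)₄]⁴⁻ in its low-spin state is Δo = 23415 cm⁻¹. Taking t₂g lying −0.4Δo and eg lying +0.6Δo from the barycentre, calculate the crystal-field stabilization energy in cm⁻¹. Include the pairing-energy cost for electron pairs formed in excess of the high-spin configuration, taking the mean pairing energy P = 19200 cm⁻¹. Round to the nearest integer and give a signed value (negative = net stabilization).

Ligand charges: 2×(-1) from CN⁻ and 4×(-1) from NO₂⁻ sum to -6; with overall charge -4, Co is +2.
Co sits in group 9; removing 2 electrons leaves Co²⁺ with 9 − 2 = 7 d electrons.
The d⁷ electrons fill as t₂g⁶ eg¹.
CFSE(orbital) = 6×(-0.4Δo) + 1×(0.6Δo) = -1.8Δo; with Δo = 23415 cm⁻¹ that is -42147 cm⁻¹.
Relative to high-spin t₂g⁵ eg² (2 paired), the low-spin configuration has 1 additional pair, contributing +1 × 19200 = +19200 cm⁻¹.
Net CFSE = -42147 + 19200 = -22947 cm⁻¹.

-22947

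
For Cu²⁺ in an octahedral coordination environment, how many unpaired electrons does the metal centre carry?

Cu is in group 11, so Cu²⁺ is d⁹ (11 − 2 = 9).
Configuration: t₂g⁶ eg³, giving 1 unpaired electron.

1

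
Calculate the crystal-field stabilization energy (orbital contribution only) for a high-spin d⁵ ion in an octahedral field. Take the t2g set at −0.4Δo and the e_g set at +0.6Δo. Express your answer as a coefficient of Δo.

0.0 Δo

Configuration: t2g^3 e_g^2.
CFSE = 3(-0.4Δo) + 2(0.6Δo) = -1.2Δo + 1.2Δo = 0.0Δo.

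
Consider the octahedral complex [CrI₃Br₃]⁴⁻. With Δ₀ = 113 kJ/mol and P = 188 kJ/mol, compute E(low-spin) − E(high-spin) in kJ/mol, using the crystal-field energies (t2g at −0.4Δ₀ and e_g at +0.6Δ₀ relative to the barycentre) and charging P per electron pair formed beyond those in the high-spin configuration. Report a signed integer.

Ligand charges: 3×(-1) from I⁻ and 3×(-1) from Br⁻ sum to -6; with overall charge -4, Cr is +2.
Cr sits in group 6; removing 2 electrons leaves Cr²⁺ with 6 − 2 = 4 d electrons.
High-spin d⁴ fills as t2g^3 e_g^1 with CFSE 3(−0.4) + 1(+0.6) = -0.6Δ₀ = -68 kJ/mol.
Low-spin: t2g^4 e_g^0, orbital CFSE = -1.6Δ₀ = -181 kJ/mol; plus 1 excess pair × P = +188 kJ/mol; total 7 kJ/mol.
Thus E(LS) − E(HS) = 75 kJ/mol.

75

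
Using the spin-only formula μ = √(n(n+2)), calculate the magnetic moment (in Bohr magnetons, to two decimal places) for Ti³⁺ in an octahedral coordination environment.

Ti³⁺: group 4, so d-count = 4 − 3 = 1.
For octahedral d¹ the high- and low-spin configurations coincide.
Configuration: t₂g¹ eg⁰ → 1 unpaired electron.
μ(spin-only) = √[1(1+2)] = √3 ≈ 1.73 Bohr magnetons.

1.73 Bohr magnetons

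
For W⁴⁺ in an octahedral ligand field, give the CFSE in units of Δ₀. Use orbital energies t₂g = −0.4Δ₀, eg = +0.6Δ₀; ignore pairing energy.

W⁴⁺: group 6, so d-count = 6 − 4 = 2.
For octahedral d² the high- and low-spin configurations coincide.
Configuration: t₂g² eg⁰.
CFSE = 2(-0.4Δ₀) + 0(0.6Δ₀) = -0.8Δ₀ + 0.0Δ₀ = -0.8Δ₀.

-0.8 Δ₀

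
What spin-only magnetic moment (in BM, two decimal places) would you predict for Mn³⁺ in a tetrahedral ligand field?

4.90 BM

Mn³⁺: group 7, so d-count = 7 − 3 = 4.
Tetrahedral fields are weak (Δₜ ≈ 4/9 Δₒ), so electrons fill high-spin.
Configuration: e² t₂² → 4 unpaired electrons.
μ(spin-only) = √[4(4+2)] = √24 ≈ 4.90 BM.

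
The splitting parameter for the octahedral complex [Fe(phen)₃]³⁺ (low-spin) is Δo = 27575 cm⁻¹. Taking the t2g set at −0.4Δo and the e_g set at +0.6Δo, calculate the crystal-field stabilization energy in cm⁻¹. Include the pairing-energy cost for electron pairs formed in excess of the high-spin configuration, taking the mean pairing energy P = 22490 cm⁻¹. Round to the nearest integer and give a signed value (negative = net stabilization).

-10170

phen is neutral, so the +3 overall charge sits on Fe: oxidation state +3.
Group 8 minus oxidation state +3 gives a d⁵ configuration for Fe³⁺.
The d⁵ electrons fill as t2g^5 e_g^0.
CFSE(orbital) = 5×(-0.4Δo) + 0×(0.6Δo) = -2.0Δo; with Δo = 27575 cm⁻¹ that is -55150 cm⁻¹.
High-spin d⁵ would be t2g^3 e_g^2 with 0 pairs; low-spin has 2, so 2 excess pairs cost +2P = +44980 cm⁻¹.
Overall CFSE = -55150 + 44980 = -10170 cm⁻¹.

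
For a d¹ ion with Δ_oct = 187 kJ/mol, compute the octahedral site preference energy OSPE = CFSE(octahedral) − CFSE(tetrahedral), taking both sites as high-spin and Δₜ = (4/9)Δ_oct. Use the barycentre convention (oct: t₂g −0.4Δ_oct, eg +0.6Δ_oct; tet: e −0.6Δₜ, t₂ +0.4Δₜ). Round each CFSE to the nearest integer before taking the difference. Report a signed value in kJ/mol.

Octahedral (high-spin): t2g^1 e_g^0, CFSE = 1(−0.4) + 0(+0.6) = -0.4Δ_oct = -0.4 × 187 = -75 kJ/mol.
In a tetrahedral site the filling is e^1 t2^0: CFSE(tet) = -0.6Δₜ = -0.6 × (4/9)(187) = -50 kJ/mol.
Subtracting, OSPE = -75 − (-50) = -25 kJ/mol.

-25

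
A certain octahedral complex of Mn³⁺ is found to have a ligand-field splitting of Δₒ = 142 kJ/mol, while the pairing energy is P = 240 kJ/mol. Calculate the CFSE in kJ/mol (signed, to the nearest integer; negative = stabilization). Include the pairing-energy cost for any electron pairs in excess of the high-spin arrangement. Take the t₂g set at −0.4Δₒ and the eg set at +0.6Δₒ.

Group 7 minus oxidation state +3 gives a d⁴ configuration for Mn³⁺.
Here Δₒ < P (142 < 240), so the high-spin state is favoured.
That gives t₂g³ eg¹.
Orbital CFSE = -0.6Δₒ = -0.6 × 142 = -85 kJ/mol.
High-spin has no excess pairs, so no pairing correction applies.

-85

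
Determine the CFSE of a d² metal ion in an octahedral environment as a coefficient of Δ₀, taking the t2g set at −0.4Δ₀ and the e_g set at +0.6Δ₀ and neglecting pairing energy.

-0.8 Δ₀

Configuration: t2g^2 e_g^0.
CFSE = 2(-0.4Δ₀) + 0(0.6Δ₀) = -0.8Δ₀ + 0.0Δ₀ = -0.8Δ₀.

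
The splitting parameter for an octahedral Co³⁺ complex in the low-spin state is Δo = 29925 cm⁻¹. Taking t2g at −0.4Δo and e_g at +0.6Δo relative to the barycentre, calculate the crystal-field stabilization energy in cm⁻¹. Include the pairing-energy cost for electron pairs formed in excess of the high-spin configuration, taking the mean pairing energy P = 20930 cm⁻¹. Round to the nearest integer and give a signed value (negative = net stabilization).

-29960

Co sits in group 9; removing 3 electrons leaves Co³⁺ with 9 − 3 = 6 d electrons.
The d⁶ electrons fill as t2g^6 e_g^0.
Orbital CFSE = 6(-0.4) + 0(0.6) = -2.4Δo = -2.4 × 29925 = -71820 cm⁻¹.
Relative to high-spin t2g^4 e_g^2 (1 paired), the low-spin configuration has 2 additional pairs, contributing +2 × 20930 = +41860 cm⁻¹.
Combining: -71820 + 41860 = -29960 cm⁻¹.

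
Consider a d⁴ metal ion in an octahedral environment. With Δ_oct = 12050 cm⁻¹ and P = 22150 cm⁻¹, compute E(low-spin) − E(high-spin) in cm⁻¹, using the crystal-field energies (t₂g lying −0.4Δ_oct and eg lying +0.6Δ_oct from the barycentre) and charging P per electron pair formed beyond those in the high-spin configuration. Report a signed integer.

In the high-spin limit (t₂g³ eg¹) the orbital term is -0.6Δ_oct = -7230 cm⁻¹, with no excess pairing.
Low-spin: t₂g⁴ eg⁰, orbital CFSE = -1.6Δ_oct = -19280 cm⁻¹; plus 1 excess pair × P = +22150 cm⁻¹; total 2870 cm⁻¹.
Thus E(LS) − E(HS) = 10100 cm⁻¹.

10100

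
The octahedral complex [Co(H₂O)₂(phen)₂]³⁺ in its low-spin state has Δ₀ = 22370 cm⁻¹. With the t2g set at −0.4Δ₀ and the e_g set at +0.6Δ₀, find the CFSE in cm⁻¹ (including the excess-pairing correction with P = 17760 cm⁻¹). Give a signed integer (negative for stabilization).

Ligand charges: 2×(+0) from H₂O and 2×(+0) from phen sum to +0; with overall charge +3, Co is +3.
Co³⁺: group 9, so d-count = 9 − 3 = 6.
Electron filling gives t2g^6 e_g^0.
The orbital stabilization is -2.4Δ₀ = -2.4 × 22370 = -53688 cm⁻¹.
Relative to high-spin t2g^4 e_g^2 (1 paired), the low-spin configuration has 2 additional pairs, contributing +2 × 17760 = +35520 cm⁻¹.
Combining: -53688 + 35520 = -18168 cm⁻¹.

-18168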